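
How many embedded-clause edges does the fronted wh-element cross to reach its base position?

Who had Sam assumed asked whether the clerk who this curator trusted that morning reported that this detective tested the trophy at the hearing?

"who" is extracted from the subject of "asked".
Boundaries crossed, outermost first: [Ø] — 1 in total.

1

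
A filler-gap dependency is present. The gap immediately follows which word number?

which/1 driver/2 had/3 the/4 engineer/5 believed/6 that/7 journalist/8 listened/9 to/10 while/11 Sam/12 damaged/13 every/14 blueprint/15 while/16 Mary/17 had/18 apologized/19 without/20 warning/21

10

The displaced element is "which driver" (word 2).
It is linked across 1 clause boundary (Ø).
It functions as the object of the preposition "to" of "listened", so the gap sits immediately after word 10 ("to").
Base order: The engineer had believed that journalist listened to which driver while Sam damaged every blueprint while Mary had apologized without warning.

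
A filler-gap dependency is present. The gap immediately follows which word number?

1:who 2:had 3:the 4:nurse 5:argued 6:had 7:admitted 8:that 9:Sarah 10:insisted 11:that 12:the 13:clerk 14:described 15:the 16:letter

5

The displaced element is "who" (word 1).
It is linked across 1 clause boundary (Ø).
It functions as the subject of "admitted", so the gap sits immediately after word 5 ("argued").
Base order: The nurse had argued that who had admitted that Sarah insisted that the clerk described the letter.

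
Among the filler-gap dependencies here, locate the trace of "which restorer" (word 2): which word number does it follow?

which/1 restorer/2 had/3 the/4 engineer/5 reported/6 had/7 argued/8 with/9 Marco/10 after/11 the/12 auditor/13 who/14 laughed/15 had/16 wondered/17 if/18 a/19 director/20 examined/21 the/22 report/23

The displaced element is "which restorer" (word 2).
It is linked across 1 clause boundary (Ø).
It functions as the subject of "argued", so the gap sits immediately after word 6 ("reported").
Base order: The engineer had reported which restorer had argued with Marco after the auditor who laughed had wondered if a director examined the report.

6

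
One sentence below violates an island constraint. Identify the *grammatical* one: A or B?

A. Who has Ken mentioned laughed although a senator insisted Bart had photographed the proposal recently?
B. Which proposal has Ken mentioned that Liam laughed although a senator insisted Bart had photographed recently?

In B, the wh-phrase is extracted from inside an adjunct island (introduced by "although"), which blocks movement.
In A, the extraction path crosses only that-complement boundaries, which are transparent.
So A is grammatical.

A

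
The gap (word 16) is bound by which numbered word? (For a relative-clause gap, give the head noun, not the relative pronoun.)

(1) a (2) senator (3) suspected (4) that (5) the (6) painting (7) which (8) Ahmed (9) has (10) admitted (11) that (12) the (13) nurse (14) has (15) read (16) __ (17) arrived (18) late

The gap at 16 is the object of "read", inside a relative clause.
The relative pronoun is "which" (word 7); it is bound by the head noun immediately before it.
Its filler is the head noun "painting", at word 6.

6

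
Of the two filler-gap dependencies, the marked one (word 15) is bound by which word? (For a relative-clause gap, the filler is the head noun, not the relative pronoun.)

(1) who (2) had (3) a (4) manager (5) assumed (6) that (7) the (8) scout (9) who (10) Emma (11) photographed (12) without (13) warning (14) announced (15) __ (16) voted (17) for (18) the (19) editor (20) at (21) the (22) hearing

The marked gap is the subject of "voted".
Its filler is the fronted wh-phrase "who", at word 1.
(The other dependency links word 8 to a gap after word 11.)

1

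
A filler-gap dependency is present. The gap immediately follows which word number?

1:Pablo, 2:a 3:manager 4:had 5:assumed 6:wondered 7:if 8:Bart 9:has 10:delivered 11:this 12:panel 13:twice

The displaced element is "Pablo" (word 1).
It is linked across 1 clause boundary (Ø).
It functions as the subject of "wondered", so the gap sits immediately after word 5 ("assumed").
Base order: A manager had assumed that Pablo wondered if Bart has delivered this panel twice.

5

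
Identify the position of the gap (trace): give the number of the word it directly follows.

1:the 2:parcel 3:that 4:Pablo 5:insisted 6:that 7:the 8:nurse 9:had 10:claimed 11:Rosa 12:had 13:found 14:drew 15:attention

The displaced element is "the parcel" (word 2).
It is linked across 2 clause boundaries (that → Ø).
It functions as the direct object of "found", so the gap sits immediately after word 13 ("found").
Base order: Pablo insisted that the nurse had claimed Rosa had found the parcel.

13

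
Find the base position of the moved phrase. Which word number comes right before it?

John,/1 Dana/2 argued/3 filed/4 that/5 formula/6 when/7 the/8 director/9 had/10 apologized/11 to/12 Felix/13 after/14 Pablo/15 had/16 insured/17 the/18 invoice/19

3

The displaced element is "John" (word 1).
It is linked across 1 clause boundary (Ø).
It functions as the subject of "filed", so the gap sits immediately after word 3 ("argued").
Base order: Dana argued that John filed that formula when the director had apologized to Felix after Pablo had insured the invoice.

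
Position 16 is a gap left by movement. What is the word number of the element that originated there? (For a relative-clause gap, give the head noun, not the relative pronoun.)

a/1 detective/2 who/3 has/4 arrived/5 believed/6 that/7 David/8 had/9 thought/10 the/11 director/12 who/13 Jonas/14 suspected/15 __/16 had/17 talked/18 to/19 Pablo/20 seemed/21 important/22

12

The gap at 16 is the subject of "talked", inside a relative clause.
The relative pronoun is "who" (word 13); it is bound by the head noun immediately before it.
Its filler is the head noun "director", at word 12.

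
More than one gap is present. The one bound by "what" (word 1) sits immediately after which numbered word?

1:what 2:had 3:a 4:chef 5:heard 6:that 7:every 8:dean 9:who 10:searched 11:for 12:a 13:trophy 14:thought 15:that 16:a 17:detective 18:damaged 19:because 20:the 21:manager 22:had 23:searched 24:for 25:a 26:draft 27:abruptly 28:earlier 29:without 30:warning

18

The displaced element is "what" (word 1).
It is linked across 2 clause boundaries (that → that).
It functions as the direct object of "damaged", so the gap sits immediately after word 18 ("damaged").
Base order: A chef had heard that every dean who searched for a trophy thought that a detective damaged what because the manager had searched for a draft abruptly earlier without warning.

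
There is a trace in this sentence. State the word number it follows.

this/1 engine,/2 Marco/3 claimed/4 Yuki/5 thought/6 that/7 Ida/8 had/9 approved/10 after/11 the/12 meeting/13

The displaced element is "this engine" (word 2).
It is linked across 2 clause boundaries (Ø → that).
It functions as the direct object of "approved", so the gap sits immediately after word 10 ("approved").
Base order: Marco claimed Yuki thought that Ida had approved this engine after the meeting.

10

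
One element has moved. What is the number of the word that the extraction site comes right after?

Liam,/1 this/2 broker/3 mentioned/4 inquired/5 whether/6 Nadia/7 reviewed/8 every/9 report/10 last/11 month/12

4

The displaced element is "Liam" (word 1).
It is linked across 1 clause boundary (Ø).
It functions as the subject of "inquired", so the gap sits immediately after word 4 ("mentioned").
Base order: This broker mentioned Liam inquired whether Nadia reviewed every report last month.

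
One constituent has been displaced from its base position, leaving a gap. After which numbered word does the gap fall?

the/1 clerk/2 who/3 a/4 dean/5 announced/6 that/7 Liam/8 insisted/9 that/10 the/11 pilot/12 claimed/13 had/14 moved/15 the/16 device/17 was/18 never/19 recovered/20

13

The displaced element is "the clerk" (word 2).
It is linked across 3 clause boundaries (that → that → Ø).
It functions as the subject of "moved", so the gap sits immediately after word 13 ("claimed").
Base order: A dean announced that Liam insisted that the pilot claimed that the clerk had moved the device.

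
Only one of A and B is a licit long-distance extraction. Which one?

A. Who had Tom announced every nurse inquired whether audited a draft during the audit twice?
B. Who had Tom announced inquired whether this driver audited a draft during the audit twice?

In A, the wh-phrase is extracted from inside a wh-island (introduced by "whether"), which blocks movement.
In B, the extraction path crosses only that-complement boundaries, which are transparent.
So B is grammatical.

B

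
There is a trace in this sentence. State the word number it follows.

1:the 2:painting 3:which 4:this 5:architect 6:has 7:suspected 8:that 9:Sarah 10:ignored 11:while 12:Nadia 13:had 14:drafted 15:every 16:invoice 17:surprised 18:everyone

The displaced element is "the painting" (word 2).
It is linked across 1 clause boundary (that).
It functions as the direct object of "ignored", so the gap sits immediately after word 10 ("ignored").
Base order: This architect has suspected that Sarah ignored the painting while Nadia had drafted every invoice.

10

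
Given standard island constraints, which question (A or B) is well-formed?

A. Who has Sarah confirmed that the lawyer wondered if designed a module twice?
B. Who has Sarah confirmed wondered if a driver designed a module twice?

B

In A, the wh-phrase is extracted from inside a wh-island (introduced by "if"), which blocks movement.
In B, the extraction path crosses only that-complement boundaries, which are transparent.
So B is grammatical.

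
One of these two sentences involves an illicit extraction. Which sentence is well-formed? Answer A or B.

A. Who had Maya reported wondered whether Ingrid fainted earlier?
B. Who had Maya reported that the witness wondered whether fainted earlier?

A

In B, the wh-phrase is extracted from inside a wh-island (introduced by "whether"), which blocks movement.
In A, the extraction path crosses only that-complement boundaries, which are transparent.
So A is grammatical.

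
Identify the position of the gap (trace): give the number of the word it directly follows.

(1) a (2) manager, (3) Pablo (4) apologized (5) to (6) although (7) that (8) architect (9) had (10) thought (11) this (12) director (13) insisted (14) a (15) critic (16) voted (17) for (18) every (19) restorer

The displaced element is "a manager" (word 2).
It functions as the object of the preposition "to" of "apologized", so the gap sits immediately after word 5 ("to").
Base order: Pablo apologized to a manager although that architect had thought this director insisted a critic voted for every restorer.

5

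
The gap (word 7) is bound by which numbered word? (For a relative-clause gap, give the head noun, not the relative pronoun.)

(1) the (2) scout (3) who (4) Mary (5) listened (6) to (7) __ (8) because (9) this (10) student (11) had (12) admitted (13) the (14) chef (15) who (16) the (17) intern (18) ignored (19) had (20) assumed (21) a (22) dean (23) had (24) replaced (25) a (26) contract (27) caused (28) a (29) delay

2

The gap at 7 is the prepositional object of "listened", inside a relative clause.
The relative pronoun is "who" (word 3); it is bound by the head noun immediately before it.
Its filler is the head noun "scout", at word 2.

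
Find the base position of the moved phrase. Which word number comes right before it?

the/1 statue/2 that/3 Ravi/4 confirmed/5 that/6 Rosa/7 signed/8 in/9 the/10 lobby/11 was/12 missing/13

The displaced element is "the statue" (word 2).
It is linked across 1 clause boundary (that).
It functions as the direct object of "signed", so the gap sits immediately after word 8 ("signed").
Base order: Ravi confirmed that Rosa signed the statue in the lobby.

8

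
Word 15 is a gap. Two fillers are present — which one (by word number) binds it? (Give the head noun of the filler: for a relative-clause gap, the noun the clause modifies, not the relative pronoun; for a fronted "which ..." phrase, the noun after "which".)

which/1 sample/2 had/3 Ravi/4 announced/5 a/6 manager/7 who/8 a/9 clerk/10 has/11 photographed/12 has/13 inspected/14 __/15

2

The marked gap is the direct object of "inspected".
Its filler is the fronted wh-phrase "which sample", at word 2.
(The other dependency links word 7 to a gap after word 12.)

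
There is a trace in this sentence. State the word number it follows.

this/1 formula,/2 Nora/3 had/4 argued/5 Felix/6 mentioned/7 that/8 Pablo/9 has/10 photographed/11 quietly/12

The displaced element is "this formula" (word 2).
It is linked across 2 clause boundaries (Ø → that).
It functions as the direct object of "photographed", so the gap sits immediately after word 11 ("photographed").
Base order: Nora had argued Felix mentioned that Pablo has photographed this formula quietly.

11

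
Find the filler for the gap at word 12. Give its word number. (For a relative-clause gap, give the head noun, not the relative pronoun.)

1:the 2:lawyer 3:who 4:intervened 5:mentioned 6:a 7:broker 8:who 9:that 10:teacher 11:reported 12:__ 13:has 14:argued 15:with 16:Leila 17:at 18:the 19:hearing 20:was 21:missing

The gap at 12 is the subject of "argued", inside a relative clause.
The relative pronoun is "who" (word 8); it is bound by the head noun immediately before it.
Its filler is the head noun "broker", at word 7.

7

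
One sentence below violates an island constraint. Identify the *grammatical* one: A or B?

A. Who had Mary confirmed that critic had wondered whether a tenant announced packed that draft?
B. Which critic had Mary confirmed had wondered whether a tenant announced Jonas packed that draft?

In A, the wh-phrase is extracted from inside a wh-island (introduced by "whether"), which blocks movement.
In B, the extraction path crosses only that-complement boundaries, which are transparent.
So B is grammatical.

B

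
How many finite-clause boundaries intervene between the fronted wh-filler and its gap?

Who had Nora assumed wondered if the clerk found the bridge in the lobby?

1

"who" is extracted from the subject of "wondered".
Boundaries crossed, outermost first: [Ø] — 1 in total.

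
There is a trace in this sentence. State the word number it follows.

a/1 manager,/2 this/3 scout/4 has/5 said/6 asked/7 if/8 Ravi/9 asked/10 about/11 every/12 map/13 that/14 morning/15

6

The displaced element is "a manager" (word 2).
It is linked across 1 clause boundary (Ø).
It functions as the subject of "asked", so the gap sits immediately after word 6 ("said").
Base order: This scout has said that a manager asked if Ravi asked about every map that morning.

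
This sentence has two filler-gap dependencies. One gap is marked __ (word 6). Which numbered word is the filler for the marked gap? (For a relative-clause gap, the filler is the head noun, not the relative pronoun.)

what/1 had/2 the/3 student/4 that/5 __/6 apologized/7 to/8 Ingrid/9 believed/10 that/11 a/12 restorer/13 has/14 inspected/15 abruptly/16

The marked gap is inside the relative clause, the subject of "apologized".
Its filler is the head noun "student" (via "that"), at word 4.
(The other dependency links word 1 to a gap after word 15.)

4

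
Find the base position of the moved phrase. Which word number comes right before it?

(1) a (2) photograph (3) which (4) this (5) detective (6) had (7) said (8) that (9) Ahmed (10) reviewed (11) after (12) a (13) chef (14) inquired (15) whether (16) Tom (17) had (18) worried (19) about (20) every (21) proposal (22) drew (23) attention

10

The displaced element is "a photograph" (word 2).
It is linked across 1 clause boundary (that).
It functions as the direct object of "reviewed", so the gap sits immediately after word 10 ("reviewed").
Base order: This detective had said that Ahmed reviewed a photograph after a chef inquired whether Tom had worried about every proposal.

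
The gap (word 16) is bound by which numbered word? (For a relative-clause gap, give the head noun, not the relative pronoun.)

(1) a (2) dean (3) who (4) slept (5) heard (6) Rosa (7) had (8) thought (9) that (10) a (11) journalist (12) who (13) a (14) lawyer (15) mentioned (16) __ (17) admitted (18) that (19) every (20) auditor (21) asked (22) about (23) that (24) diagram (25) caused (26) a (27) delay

The gap at 16 is the subject of "admitted", inside a relative clause.
The relative pronoun is "who" (word 12); it is bound by the head noun immediately before it.
Its filler is the head noun "journalist", at word 11.

11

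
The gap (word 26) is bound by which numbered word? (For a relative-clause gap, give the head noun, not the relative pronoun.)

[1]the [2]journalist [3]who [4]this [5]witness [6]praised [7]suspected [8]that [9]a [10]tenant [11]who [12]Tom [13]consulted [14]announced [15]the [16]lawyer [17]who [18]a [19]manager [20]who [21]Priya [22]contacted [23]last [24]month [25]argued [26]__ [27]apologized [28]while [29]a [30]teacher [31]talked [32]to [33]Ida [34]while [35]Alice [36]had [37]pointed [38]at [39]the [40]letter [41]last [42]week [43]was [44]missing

16

The gap at 26 is the subject of "apologized", inside a relative clause.
The relative pronoun is "who" (word 17); it is bound by the head noun immediately before it.
Its filler is the head noun "lawyer", at word 16.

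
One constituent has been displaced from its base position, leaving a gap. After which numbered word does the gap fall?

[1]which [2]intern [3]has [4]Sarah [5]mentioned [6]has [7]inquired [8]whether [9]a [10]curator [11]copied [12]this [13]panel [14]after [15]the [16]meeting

The displaced element is "which intern" (word 2).
It is linked across 1 clause boundary (Ø).
It functions as the subject of "inquired", so the gap sits immediately after word 5 ("mentioned").
Base order: Sarah has mentioned which intern has inquired whether a curator copied this panel after the meeting.

5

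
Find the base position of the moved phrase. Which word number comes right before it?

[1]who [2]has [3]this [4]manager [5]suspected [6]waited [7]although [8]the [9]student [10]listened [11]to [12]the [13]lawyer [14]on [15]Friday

The displaced element is "who" (word 1).
It is linked across 1 clause boundary (Ø).
It functions as the subject of "waited", so the gap sits immediately after word 5 ("suspected").
Base order: This manager has suspected that who waited although the student listened to the lawyer on Friday.

5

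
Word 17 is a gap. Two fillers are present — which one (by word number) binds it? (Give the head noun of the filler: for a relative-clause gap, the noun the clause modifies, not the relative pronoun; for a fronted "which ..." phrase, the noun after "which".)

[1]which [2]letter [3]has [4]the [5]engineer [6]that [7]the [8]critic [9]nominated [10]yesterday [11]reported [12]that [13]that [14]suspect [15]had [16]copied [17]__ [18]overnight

2

The marked gap is the direct object of "copied".
Its filler is the fronted wh-phrase "which letter", at word 2.
(The other dependency links word 5 to a gap after word 9.)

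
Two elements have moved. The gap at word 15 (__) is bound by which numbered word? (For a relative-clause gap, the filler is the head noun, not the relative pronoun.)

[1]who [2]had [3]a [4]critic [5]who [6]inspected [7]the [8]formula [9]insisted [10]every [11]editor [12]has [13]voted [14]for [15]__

1

The marked gap is the object of the preposition "for" of "voted".
Its filler is the fronted wh-phrase "who", at word 1.
(The other dependency links word 4 to a gap after word 5.)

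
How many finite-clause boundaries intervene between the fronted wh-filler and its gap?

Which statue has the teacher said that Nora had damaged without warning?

"which statue" is extracted from the object of "damaged".
Boundaries crossed, outermost first: [that] — 1 in total.

1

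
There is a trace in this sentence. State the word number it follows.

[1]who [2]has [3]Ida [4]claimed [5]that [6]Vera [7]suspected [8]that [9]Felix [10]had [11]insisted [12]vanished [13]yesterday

The displaced element is "who" (word 1).
It is linked across 3 clause boundaries (that → that → Ø).
It functions as the subject of "vanished", so the gap sits immediately after word 11 ("insisted").
Base order: Ida has claimed that Vera suspected that Felix had insisted that who vanished yesterday.

11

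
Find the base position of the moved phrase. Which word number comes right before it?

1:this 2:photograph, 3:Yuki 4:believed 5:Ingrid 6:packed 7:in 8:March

The displaced element is "this photograph" (word 2).
It is linked across 1 clause boundary (Ø).
It functions as the direct object of "packed", so the gap sits immediately after word 6 ("packed").
Base order: Yuki believed Ingrid packed this photograph in March.

6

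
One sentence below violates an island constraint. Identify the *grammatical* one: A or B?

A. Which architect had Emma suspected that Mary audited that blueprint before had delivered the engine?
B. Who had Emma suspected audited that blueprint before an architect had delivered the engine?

B

In A, the wh-phrase is extracted from inside an adjunct island (introduced by "before"), which blocks movement.
In B, the extraction path crosses only that-complement boundaries, which are transparent.
So B is grammatical.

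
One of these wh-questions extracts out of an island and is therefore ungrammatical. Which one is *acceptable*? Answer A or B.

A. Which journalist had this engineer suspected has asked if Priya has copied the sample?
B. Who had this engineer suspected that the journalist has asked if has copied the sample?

In B, the wh-phrase is extracted from inside a wh-island (introduced by "if"), which blocks movement.
In A, the extraction path crosses only that-complement boundaries, which are transparent.
So A is grammatical.

A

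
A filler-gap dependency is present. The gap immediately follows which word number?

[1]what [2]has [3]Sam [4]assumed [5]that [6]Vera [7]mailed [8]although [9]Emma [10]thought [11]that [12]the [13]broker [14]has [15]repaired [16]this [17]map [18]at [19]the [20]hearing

The displaced element is "what" (word 1).
It is linked across 1 clause boundary (that).
It functions as the direct object of "mailed", so the gap sits immediately after word 7 ("mailed").
Base order: Sam has assumed that Vera mailed what although Emma thought that the broker has repaired this map at the hearing.

7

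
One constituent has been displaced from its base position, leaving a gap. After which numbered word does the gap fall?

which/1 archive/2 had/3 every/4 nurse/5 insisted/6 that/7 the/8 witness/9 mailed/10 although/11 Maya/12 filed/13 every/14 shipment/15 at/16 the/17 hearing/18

The displaced element is "which archive" (word 2).
It is linked across 1 clause boundary (that).
It functions as the direct object of "mailed", so the gap sits immediately after word 10 ("mailed").
Base order: Every nurse had insisted that the witness mailed which archive although Maya filed every shipment at the hearing.

10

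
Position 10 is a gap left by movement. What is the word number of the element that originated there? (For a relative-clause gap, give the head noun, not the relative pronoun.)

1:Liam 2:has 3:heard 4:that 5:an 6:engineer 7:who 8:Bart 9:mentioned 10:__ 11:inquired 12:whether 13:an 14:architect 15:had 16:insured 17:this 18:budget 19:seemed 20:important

6

The gap at 10 is the subject of "inquired", inside a relative clause.
The relative pronoun is "who" (word 7); it is bound by the head noun immediately before it.
Its filler is the head noun "engineer", at word 6.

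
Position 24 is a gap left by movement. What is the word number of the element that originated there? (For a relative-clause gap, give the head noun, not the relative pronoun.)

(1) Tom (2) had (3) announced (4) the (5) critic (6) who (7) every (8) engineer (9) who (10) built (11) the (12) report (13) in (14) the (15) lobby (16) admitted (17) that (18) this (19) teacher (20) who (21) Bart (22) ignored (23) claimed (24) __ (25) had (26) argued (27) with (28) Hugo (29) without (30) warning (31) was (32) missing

The gap at 24 is the subject of "argued", inside a relative clause.
The relative pronoun is "who" (word 6); it is bound by the head noun immediately before it.
Its filler is the head noun "critic", at word 5.

5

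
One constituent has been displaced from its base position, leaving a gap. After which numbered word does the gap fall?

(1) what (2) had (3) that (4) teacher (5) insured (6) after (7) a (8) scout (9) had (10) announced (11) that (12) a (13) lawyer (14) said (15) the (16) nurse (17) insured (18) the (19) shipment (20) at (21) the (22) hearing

5

The displaced element is "what" (word 1).
It functions as the direct object of "insured", so the gap sits immediately after word 5 ("insured").
Base order: That teacher had insured what after a scout had announced that a lawyer said the nurse insured the shipment at the hearing.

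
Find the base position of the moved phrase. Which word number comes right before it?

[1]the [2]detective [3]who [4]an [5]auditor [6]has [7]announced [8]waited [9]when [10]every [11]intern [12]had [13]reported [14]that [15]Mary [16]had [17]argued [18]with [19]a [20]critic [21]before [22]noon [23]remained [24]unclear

7

The displaced element is "the detective" (word 2).
It is linked across 1 clause boundary (Ø).
It functions as the subject of "waited", so the gap sits immediately after word 7 ("announced").
Base order: An auditor has announced the detective waited when every intern had reported that Mary had argued with a critic before noon.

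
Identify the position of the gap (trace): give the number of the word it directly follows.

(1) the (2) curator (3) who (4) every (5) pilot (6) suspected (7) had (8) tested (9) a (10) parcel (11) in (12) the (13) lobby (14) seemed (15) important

The displaced element is "the curator" (word 2).
It is linked across 1 clause boundary (Ø).
It functions as the subject of "tested", so the gap sits immediately after word 6 ("suspected").
Base order: Every pilot suspected that the curator had tested a parcel in the lobby.

6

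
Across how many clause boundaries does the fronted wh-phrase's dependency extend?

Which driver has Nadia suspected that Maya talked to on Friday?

"which driver" is extracted from the PP object of "talked".
Boundaries crossed, outermost first: [that] — 1 in total.

1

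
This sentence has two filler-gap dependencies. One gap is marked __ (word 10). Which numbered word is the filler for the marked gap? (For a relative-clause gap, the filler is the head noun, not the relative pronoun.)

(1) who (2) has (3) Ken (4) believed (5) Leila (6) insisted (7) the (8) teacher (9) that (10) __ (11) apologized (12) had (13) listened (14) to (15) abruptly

8

The marked gap is inside the relative clause, the subject of "apologized".
Its filler is the head noun "teacher" (via "that"), at word 8.
(The other dependency links word 1 to a gap after word 14.)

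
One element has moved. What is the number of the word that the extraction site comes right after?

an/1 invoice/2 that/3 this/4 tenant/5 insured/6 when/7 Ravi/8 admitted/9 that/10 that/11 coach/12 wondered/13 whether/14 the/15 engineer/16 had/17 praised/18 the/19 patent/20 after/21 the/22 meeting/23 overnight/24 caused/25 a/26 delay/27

6

The displaced element is "an invoice" (word 2).
It functions as the direct object of "insured", so the gap sits immediately after word 6 ("insured").
Base order: This tenant insured an invoice when Ravi admitted that that coach wondered whether the engineer had praised the patent after the meeting overnight.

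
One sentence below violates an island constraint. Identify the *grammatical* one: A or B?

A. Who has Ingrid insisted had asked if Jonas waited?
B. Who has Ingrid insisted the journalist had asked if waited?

A

In B, the wh-phrase is extracted from inside a wh-island (introduced by "if"), which blocks movement.
In A, the extraction path crosses only that-complement boundaries, which are transparent.
So A is grammatical.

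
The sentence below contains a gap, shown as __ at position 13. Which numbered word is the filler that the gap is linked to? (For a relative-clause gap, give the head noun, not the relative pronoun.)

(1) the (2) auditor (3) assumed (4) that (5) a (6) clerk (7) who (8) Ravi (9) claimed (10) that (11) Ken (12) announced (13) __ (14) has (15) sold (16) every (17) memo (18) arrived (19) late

The gap at 13 is the subject of "sold", inside a relative clause.
The relative pronoun is "who" (word 7); it is bound by the head noun immediately before it.
Its filler is the head noun "clerk", at word 6.

6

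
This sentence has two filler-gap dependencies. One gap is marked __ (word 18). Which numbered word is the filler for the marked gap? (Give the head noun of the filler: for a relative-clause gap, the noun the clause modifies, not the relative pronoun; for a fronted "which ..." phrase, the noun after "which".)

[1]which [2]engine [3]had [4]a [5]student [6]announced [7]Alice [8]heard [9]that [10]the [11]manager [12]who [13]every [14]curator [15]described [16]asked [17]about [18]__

The marked gap is the object of the preposition "about" of "asked".
Its filler is the fronted wh-phrase "which engine", at word 2.
(The other dependency links word 11 to a gap after word 15.)

2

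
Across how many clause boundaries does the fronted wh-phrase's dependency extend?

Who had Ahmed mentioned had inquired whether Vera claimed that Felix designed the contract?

"who" is extracted from the subject of "inquired".
Boundaries crossed, outermost first: [Ø] — 1 in total.

1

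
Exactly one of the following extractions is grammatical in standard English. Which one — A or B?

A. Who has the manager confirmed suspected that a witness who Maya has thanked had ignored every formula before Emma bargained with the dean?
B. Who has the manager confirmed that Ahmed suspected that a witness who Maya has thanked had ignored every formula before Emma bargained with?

In B, the wh-phrase is extracted from inside an adjunct island (introduced by "before"), which blocks movement.
In A, the extraction path crosses only that-complement boundaries, which are transparent.
So A is grammatical.

A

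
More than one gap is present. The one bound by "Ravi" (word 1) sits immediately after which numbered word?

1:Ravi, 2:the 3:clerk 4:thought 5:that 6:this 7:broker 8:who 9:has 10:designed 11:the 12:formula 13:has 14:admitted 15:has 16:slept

14

The displaced element is "Ravi" (word 1).
It is linked across 2 clause boundaries (that → Ø).
It functions as the subject of "slept", so the gap sits immediately after word 14 ("admitted").
Base order: The clerk thought that this broker who has designed the formula has admitted that Ravi has slept.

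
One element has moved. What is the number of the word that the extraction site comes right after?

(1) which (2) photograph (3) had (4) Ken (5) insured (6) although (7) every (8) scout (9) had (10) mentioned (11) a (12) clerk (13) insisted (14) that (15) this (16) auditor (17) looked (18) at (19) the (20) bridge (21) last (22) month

The displaced element is "which photograph" (word 2).
It functions as the direct object of "insured", so the gap sits immediately after word 5 ("insured").
Base order: Ken had insured which photograph although every scout had mentioned a clerk insisted that this auditor looked at the bridge last month.

5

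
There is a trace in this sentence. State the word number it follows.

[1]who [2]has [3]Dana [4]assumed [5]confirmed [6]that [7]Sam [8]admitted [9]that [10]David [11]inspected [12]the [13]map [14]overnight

The displaced element is "who" (word 1).
It is linked across 1 clause boundary (Ø).
It functions as the subject of "confirmed", so the gap sits immediately after word 4 ("assumed").
Base order: Dana has assumed that who confirmed that Sam admitted that David inspected the map overnight.

4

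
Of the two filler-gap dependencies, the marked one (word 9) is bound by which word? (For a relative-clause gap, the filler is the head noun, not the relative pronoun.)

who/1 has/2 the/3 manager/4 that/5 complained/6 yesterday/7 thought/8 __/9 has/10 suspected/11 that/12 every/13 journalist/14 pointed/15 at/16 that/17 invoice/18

The marked gap is the subject of "suspected".
Its filler is the fronted wh-phrase "who", at word 1.
(The other dependency links word 4 to a gap after word 5.)

1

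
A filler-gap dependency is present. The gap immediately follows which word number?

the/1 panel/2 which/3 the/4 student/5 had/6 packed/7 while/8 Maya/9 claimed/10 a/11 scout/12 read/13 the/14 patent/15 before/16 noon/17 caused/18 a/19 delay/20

The displaced element is "the panel" (word 2).
It functions as the direct object of "packed", so the gap sits immediately after word 7 ("packed").
Base order: The student had packed the panel while Maya claimed a scout read the patent before noon.

7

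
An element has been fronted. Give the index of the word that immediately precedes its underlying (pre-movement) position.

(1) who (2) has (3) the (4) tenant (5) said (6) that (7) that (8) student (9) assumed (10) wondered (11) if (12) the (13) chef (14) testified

9

The displaced element is "who" (word 1).
It is linked across 2 clause boundaries (that → Ø).
It functions as the subject of "wondered", so the gap sits immediately after word 9 ("assumed").
Base order: The tenant has said that that student assumed that who wondered if the chef testified.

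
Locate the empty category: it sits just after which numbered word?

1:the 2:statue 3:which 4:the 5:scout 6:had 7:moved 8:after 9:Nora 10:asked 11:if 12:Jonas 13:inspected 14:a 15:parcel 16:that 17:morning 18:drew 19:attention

7

The displaced element is "the statue" (word 2).
It functions as the direct object of "moved", so the gap sits immediately after word 7 ("moved").
Base order: The scout had moved the statue after Nora asked if Jonas inspected a parcel that morning.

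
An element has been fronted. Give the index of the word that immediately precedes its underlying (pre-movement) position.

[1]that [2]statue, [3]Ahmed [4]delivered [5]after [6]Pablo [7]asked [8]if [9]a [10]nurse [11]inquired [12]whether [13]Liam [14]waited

The displaced element is "that statue" (word 2).
It functions as the direct object of "delivered", so the gap sits immediately after word 4 ("delivered").
Base order: Ahmed delivered that statue after Pablo asked if a nurse inquired whether Liam waited.

4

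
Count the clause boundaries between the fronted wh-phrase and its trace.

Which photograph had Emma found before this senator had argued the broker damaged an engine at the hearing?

0

"which photograph" originates inside the matrix clause — no clause boundary is crossed.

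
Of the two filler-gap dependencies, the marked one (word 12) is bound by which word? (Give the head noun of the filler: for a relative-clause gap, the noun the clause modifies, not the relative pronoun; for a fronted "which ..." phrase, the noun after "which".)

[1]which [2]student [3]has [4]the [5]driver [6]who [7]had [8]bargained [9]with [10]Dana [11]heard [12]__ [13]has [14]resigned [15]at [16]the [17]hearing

The marked gap is the subject of "resigned".
Its filler is the fronted wh-phrase "which student", at word 2.
(The other dependency links word 5 to a gap after word 6.)

2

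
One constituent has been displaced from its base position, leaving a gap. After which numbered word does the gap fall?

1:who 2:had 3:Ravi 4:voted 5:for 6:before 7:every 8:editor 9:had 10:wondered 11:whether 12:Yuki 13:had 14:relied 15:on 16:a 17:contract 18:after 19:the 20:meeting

The displaced element is "who" (word 1).
It functions as the object of the preposition "for" of "voted", so the gap sits immediately after word 5 ("for").
Base order: Ravi had voted for who before every editor had wondered whether Yuki had relied on a contract after the meeting.

5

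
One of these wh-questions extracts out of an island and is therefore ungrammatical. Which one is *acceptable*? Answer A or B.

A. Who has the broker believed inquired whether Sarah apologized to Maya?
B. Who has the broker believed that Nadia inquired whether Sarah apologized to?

In B, the wh-phrase is extracted from inside a wh-island (introduced by "whether"), which blocks movement.
In A, the extraction path crosses only that-complement boundaries, which are transparent.
So A is grammatical.

A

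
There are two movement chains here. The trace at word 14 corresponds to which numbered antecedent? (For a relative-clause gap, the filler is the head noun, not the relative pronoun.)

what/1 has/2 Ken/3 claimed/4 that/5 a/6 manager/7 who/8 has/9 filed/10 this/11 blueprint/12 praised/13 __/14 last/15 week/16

The marked gap is the direct object of "praised".
Its filler is the fronted wh-phrase "what", at word 1.
(The other dependency links word 7 to a gap after word 8.)

1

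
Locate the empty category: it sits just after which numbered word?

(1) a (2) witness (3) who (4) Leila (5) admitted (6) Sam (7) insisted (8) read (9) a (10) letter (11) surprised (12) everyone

The displaced element is "a witness" (word 2).
It is linked across 2 clause boundaries (Ø → Ø).
It functions as the subject of "read", so the gap sits immediately after word 7 ("insisted").
Base order: Leila admitted Sam insisted that a witness read a letter.

7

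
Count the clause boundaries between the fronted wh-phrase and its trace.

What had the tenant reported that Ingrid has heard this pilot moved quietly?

"what" is extracted from the object of "moved".
Boundaries crossed, outermost first: [that], [Ø] — 2 in total.

2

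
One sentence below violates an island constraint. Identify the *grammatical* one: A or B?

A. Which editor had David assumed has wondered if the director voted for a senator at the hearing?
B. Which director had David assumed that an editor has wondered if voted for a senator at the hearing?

In B, the wh-phrase is extracted from inside a wh-island (introduced by "if"), which blocks movement.
In A, the extraction path crosses only that-complement boundaries, which are transparent.
So A is grammatical.

A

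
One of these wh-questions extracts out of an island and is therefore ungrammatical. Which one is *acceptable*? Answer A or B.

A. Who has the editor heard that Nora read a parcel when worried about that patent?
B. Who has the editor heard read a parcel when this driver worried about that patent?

In A, the wh-phrase is extracted from inside an adjunct island (introduced by "when"), which blocks movement.
In B, the extraction path crosses only that-complement boundaries, which are transparent.
So B is grammatical.

B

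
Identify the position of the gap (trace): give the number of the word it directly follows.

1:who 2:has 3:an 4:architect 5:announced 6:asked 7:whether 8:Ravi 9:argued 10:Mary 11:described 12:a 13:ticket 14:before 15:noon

The displaced element is "who" (word 1).
It is linked across 1 clause boundary (Ø).
It functions as the subject of "asked", so the gap sits immediately after word 5 ("announced").
Base order: An architect has announced who asked whether Ravi argued Mary described a ticket before noon.

5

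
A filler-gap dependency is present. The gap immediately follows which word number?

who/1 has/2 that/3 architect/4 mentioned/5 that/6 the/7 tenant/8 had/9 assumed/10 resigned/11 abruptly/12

10

The displaced element is "who" (word 1).
It is linked across 2 clause boundaries (that → Ø).
It functions as the subject of "resigned", so the gap sits immediately after word 10 ("assumed").
Base order: That architect has mentioned that the tenant had assumed that who resigned abruptly.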